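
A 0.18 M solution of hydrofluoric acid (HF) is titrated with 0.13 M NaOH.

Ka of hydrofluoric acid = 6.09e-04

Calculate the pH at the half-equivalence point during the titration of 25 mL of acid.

At half-equivalence [HA] = [A⁻], so Henderson-Hasselbalch gives pH = pKa = -log(6.09e-04) = 3.22.

pH = pKa = 3.22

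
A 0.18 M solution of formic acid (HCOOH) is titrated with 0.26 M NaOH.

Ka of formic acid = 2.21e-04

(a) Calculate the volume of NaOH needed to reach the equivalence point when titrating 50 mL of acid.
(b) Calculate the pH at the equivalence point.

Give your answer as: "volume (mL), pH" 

moles acid = 0.18 × 50/1000 = 0.009 mol; V_base = moles/0.26 × 1000 = 34.6 mL. At equivalence only the conjugate base is present: [A⁻] = 0.009/0.085 = 1.0636e-01 M. Kb = Kw/Ka = 4.52e-11; [OH⁻] = √(Kb × [A⁻]) = 2.1938e-06; pOH = 5.66; pH = 14 - pOH = 8.34.

V = 34.6 mL, pH = 8.34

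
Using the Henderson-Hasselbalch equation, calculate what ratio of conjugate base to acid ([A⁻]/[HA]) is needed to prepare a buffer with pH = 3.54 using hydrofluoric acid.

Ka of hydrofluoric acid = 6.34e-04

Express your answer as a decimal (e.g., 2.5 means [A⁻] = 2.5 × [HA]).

pKa = -log(6.34e-04) = 3.1979. pH = pKa + log([A⁻]/[HA]), so log([A⁻]/[HA]) = pH − pKa = 3.54 − 3.1979 = 0.3421. [A⁻]/[HA] = 10^(0.3421) = 2.20

[A⁻]/[HA] = 2.20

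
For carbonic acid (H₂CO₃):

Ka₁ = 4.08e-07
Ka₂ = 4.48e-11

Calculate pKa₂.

pKa₂ = -log(Ka₂) = -log(4.48e-11) = 10.35.

pK_{a2} = 10.35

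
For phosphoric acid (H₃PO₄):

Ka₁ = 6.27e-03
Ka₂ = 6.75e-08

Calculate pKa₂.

pKa₂ = -log(Ka₂) = -log(6.75e-08) = 7.17.

pK_{a2} = 7.17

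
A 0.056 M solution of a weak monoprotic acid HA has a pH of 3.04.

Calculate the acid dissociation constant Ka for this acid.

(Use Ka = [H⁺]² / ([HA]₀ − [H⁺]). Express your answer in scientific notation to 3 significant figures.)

[H⁺] = 10^(−pH) = 10^(−3.04) = 9.120e-04 M. For HA ⇌ H⁺ + A⁻, Ka = [H⁺][A⁻]/[HA] = [H⁺]² / ([HA]₀ − [H⁺]) = (9.120e-04)² / (0.056 − 9.120e-04) = 1.51e-05.

K_a = 1.51e-05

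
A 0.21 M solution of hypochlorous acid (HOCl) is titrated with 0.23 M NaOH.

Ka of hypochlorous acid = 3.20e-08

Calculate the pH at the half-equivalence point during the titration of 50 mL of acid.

At half-equivalence [HA] = [A⁻], so Henderson-Hasselbalch gives pH = pKa = -log(3.20e-08) = 7.49.

pH = pKa = 7.49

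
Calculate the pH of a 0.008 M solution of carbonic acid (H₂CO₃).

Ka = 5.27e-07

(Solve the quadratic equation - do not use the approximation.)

x² + Ka×x - Ka×C = 0. Using quadratic formula: [H⁺] = 6.4668e-05

pH = 4.19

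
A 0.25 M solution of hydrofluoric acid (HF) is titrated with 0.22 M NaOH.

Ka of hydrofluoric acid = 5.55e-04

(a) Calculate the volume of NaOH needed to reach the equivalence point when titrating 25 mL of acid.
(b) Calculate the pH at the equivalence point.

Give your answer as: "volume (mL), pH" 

moles acid = 0.25 × 25/1000 = 0.00625 mol; V_base = moles/0.22 × 1000 = 28.4 mL. At equivalence only the conjugate base is present: [A⁻] = 0.00625/0.053 = 1.1702e-01 M. Kb = Kw/Ka = 1.80e-11; [OH⁻] = √(Kb × [A⁻]) = 1.4521e-06; pOH = 5.84; pH = 14 - pOH = 8.16.

V = 28.4 mL, pH = 8.16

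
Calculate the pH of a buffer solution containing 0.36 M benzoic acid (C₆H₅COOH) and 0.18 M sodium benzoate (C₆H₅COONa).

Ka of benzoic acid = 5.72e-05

pKa = -log(5.72e-05) = 4.24. pH = pKa + log([A⁻]/[HA]) = 4.24 + log(0.18/0.36)

pH = 3.94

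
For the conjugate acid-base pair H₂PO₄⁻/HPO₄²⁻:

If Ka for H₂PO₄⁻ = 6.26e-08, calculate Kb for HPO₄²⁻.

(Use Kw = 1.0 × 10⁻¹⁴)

For a conjugate pair Ka × Kb = Kw, so Kb = Kw/Ka = 1.0 × 10⁻¹⁴ / 6.26e-08 = 1.60e-07.

K_b = 1.60e-07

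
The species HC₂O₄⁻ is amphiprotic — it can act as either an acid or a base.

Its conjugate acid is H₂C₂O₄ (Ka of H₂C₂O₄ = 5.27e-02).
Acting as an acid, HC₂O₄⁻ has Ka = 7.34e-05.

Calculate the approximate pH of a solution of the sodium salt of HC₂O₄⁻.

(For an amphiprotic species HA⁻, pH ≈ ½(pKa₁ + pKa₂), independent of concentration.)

pKa₁ = -log(5.27e-02) = 1.28; pKa₂ = -log(7.34e-05) = 4.13. For an amphiprotic species, pH ≈ ½(pKa₁ + pKa₂) = ½(1.28 + 4.13) = 2.71.

pH = 2.71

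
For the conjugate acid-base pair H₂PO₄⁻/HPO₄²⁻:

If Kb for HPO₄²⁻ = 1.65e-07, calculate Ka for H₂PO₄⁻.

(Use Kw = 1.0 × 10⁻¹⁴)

For a conjugate pair Ka × Kb = Kw, so Ka = Kw/Kb = 1.0 × 10⁻¹⁴ / 1.65e-07 = 6.06e-08.

K_a = 6.06e-08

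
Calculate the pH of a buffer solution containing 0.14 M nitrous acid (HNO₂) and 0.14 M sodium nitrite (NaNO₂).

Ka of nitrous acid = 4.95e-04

pKa = -log(4.95e-04) = 3.31. pH = pKa + log([A⁻]/[HA]) = 3.31 + log(0.14/0.14)

pH = 3.31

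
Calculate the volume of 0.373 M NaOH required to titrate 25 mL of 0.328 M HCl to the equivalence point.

At equivalence: moles acid = moles base. moles HCl = 0.328 × 25/1000 = 0.0082 mol. V_base = moles / 0.373 × 1000 = 22.0 mL.

V_{base} = 22.0 mL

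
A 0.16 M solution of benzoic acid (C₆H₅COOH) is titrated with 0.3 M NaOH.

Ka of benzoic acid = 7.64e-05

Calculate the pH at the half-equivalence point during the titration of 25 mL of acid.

At half-equivalence [HA] = [A⁻], so Henderson-Hasselbalch gives pH = pKa = -log(7.64e-05) = 4.12.

pH = pKa = 4.12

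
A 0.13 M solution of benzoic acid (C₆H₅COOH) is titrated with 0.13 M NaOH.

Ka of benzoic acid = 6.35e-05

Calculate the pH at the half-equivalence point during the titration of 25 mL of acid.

At half-equivalence [HA] = [A⁻], so Henderson-Hasselbalch gives pH = pKa = -log(6.35e-05) = 4.20.

pH = pKa = 4.20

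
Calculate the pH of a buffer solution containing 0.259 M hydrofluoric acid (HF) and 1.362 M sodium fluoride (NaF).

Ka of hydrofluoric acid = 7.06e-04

pKa = -log(7.06e-04) = 3.15. pH = pKa + log([A⁻]/[HA]) = 3.15 + log(1.362/0.259)

pH = 3.87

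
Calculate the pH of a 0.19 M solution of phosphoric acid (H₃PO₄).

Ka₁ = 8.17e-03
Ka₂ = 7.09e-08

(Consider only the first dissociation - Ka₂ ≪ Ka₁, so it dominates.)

First dissociation dominates. From Ka₁ = [H⁺][HA⁻]/[H₂A], x² + Ka₁·x − Ka₁·C = 0 with C = 0.19 M and Ka₁ = 8.17e-03. Solving: [H⁺] = (−Ka₁ + √(Ka₁² + 4·Ka₁·C)) / 2 = 3.5525e-02 M. pH = -log(3.5525e-02) = 1.45.

pH = 1.45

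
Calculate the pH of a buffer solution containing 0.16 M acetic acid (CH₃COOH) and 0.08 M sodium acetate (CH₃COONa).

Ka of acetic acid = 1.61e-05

pKa = -log(1.61e-05) = 4.79. pH = pKa + log([A⁻]/[HA]) = 4.79 + log(0.08/0.16)

pH = 4.49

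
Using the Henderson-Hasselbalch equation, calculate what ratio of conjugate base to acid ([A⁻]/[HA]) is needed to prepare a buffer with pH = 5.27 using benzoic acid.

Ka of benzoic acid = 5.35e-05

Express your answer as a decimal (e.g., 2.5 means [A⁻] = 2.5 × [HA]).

pKa = -log(5.35e-05) = 4.2716. pH = pKa + log([A⁻]/[HA]), so log([A⁻]/[HA]) = pH − pKa = 5.27 − 4.2716 = 0.9984. [A⁻]/[HA] = 10^(0.9984) = 9.96

[A⁻]/[HA] = 9.96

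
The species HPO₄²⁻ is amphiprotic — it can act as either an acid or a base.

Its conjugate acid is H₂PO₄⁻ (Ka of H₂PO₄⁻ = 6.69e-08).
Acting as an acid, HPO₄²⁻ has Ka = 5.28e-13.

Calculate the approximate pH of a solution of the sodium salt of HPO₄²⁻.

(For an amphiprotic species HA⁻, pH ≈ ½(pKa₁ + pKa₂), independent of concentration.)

pKa₁ = -log(6.69e-08) = 7.17; pKa₂ = -log(5.28e-13) = 12.28. For an amphiprotic species, pH ≈ ½(pKa₁ + pKa₂) = ½(7.17 + 12.28) = 9.73.

pH = 9.73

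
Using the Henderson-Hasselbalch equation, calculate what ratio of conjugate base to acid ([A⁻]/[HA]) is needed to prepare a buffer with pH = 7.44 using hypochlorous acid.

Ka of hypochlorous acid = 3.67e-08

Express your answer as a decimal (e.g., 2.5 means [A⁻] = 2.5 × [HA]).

pKa = -log(3.67e-08) = 7.4353. pH = pKa + log([A⁻]/[HA]), so log([A⁻]/[HA]) = pH − pKa = 7.44 − 7.4353 = 0.0047. [A⁻]/[HA] = 10^(0.0047) = 1.01

[A⁻]/[HA] = 1.01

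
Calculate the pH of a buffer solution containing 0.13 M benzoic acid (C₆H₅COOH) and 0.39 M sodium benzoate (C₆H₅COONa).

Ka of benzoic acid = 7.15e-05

pKa = -log(7.15e-05) = 4.15. pH = pKa + log([A⁻]/[HA]) = 4.15 + log(0.39/0.13)

pH = 4.62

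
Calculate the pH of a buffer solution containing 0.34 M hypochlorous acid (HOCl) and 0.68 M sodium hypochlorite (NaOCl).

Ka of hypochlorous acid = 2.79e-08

pKa = -log(2.79e-08) = 7.55. pH = pKa + log([A⁻]/[HA]) = 7.55 + log(0.68/0.34)

pH = 7.86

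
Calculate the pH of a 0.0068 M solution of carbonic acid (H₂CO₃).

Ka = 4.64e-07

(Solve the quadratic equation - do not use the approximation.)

x² + Ka×x - Ka×C = 0. Using quadratic formula: [H⁺] = 5.5940e-05

pH = 4.25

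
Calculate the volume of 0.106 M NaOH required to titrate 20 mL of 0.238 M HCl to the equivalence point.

At equivalence: moles acid = moles base. moles HCl = 0.238 × 20/1000 = 0.00476 mol. V_base = moles / 0.106 × 1000 = 44.9 mL.

V_{base} = 44.9 mL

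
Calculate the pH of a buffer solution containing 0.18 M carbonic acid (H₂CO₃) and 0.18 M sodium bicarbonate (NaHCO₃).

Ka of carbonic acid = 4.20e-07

pKa = -log(4.20e-07) = 6.38. pH = pKa + log([A⁻]/[HA]) = 6.38 + log(0.18/0.18)

pH = 6.38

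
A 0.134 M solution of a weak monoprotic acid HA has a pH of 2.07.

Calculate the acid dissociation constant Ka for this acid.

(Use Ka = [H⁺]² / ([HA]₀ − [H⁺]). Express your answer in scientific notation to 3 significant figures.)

[H⁺] = 10^(−pH) = 10^(−2.07) = 8.511e-03 M. For HA ⇌ H⁺ + A⁻, Ka = [H⁺][A⁻]/[HA] = [H⁺]² / ([HA]₀ − [H⁺]) = (8.511e-03)² / (0.134 − 8.511e-03) = 5.77e-04.

K_a = 5.77e-04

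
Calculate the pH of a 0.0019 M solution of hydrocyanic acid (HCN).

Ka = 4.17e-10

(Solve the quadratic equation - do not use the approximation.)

x² + Ka×x - Ka×C = 0. Using quadratic formula: [H⁺] = 8.8990e-07

pH = 6.05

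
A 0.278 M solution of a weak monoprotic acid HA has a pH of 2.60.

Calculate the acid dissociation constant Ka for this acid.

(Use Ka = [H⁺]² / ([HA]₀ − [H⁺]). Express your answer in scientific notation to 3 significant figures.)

[H⁺] = 10^(−pH) = 10^(−2.60) = 2.512e-03 M. For HA ⇌ H⁺ + A⁻, Ka = [H⁺][A⁻]/[HA] = [H⁺]² / ([HA]₀ − [H⁺]) = (2.512e-03)² / (0.278 − 2.512e-03) = 2.29e-05.

K_a = 2.29e-05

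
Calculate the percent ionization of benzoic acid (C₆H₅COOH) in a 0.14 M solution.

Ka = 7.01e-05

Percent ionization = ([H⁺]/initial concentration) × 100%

Using Ka equilibrium: x² + Ka×x - Ka×C = 0. Solving: [H⁺] = 3.0979e-03. Percent = (3.0979e-03/0.14) × 100

Percent ionization = 2.21%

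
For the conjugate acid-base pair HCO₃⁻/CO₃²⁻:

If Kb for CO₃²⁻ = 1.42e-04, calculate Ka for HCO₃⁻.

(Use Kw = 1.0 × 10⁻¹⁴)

For a conjugate pair Ka × Kb = Kw, so Ka = Kw/Kb = 1.0 × 10⁻¹⁴ / 1.42e-04 = 7.04e-11.

K_a = 7.04e-11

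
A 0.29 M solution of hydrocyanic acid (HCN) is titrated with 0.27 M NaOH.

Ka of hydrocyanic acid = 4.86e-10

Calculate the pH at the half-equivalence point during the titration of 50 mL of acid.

At half-equivalence [HA] = [A⁻], so Henderson-Hasselbalch gives pH = pKa = -log(4.86e-10) = 9.31.

pH = pKa = 9.31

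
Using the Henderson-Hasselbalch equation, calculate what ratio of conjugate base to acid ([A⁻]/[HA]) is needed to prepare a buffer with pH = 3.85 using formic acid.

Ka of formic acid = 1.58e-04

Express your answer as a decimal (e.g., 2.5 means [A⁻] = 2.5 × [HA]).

pKa = -log(1.58e-04) = 3.8013. pH = pKa + log([A⁻]/[HA]), so log([A⁻]/[HA]) = pH − pKa = 3.85 − 3.8013 = 0.0487. [A⁻]/[HA] = 10^(0.0487) = 1.12

[A⁻]/[HA] = 1.12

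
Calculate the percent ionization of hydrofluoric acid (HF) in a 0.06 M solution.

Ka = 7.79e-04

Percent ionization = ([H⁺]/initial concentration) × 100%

Using Ka equilibrium: x² + Ka×x - Ka×C = 0. Solving: [H⁺] = 6.4583e-03. Percent = (6.4583e-03/0.06) × 100

Percent ionization = 10.8%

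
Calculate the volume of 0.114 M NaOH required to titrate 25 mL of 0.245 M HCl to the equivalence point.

At equivalence: moles acid = moles base. moles HCl = 0.245 × 25/1000 = 0.006125 mol. V_base = moles / 0.114 × 1000 = 53.7 mL.

V_{base} = 53.7 mL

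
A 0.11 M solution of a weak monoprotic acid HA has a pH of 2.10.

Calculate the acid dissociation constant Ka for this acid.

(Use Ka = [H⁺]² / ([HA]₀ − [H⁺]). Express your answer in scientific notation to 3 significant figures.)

[H⁺] = 10^(−pH) = 10^(−2.10) = 7.943e-03 M. For HA ⇌ H⁺ + A⁻, Ka = [H⁺][A⁻]/[HA] = [H⁺]² / ([HA]₀ − [H⁺]) = (7.943e-03)² / (0.11 − 7.943e-03) = 6.18e-04.

K_a = 6.18e-04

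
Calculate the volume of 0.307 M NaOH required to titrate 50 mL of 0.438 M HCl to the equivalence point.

At equivalence: moles acid = moles base. moles HCl = 0.438 × 50/1000 = 0.0219 mol. V_base = moles / 0.307 × 1000 = 71.3 mL.

V_{base} = 71.3 mL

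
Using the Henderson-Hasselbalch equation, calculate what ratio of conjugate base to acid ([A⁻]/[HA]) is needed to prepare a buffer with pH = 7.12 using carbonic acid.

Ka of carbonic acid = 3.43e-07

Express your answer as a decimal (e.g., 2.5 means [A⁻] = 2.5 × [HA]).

pKa = -log(3.43e-07) = 6.4647. pH = pKa + log([A⁻]/[HA]), so log([A⁻]/[HA]) = pH − pKa = 7.12 − 6.4647 = 0.6553. [A⁻]/[HA] = 10^(0.6553) = 4.52

[A⁻]/[HA] = 4.52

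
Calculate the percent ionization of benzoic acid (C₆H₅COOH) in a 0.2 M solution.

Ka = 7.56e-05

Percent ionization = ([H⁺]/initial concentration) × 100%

Using Ka equilibrium: x² + Ka×x - Ka×C = 0. Solving: [H⁺] = 3.8508e-03. Percent = (3.8508e-03/0.2) × 100

Percent ionization = 1.93%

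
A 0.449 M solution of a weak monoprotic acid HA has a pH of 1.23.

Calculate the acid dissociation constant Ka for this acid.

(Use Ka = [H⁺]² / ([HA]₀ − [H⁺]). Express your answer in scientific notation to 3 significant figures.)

[H⁺] = 10^(−pH) = 10^(−1.23) = 5.888e-02 M. For HA ⇌ H⁺ + A⁻, Ka = [H⁺][A⁻]/[HA] = [H⁺]² / ([HA]₀ − [H⁺]) = (5.888e-02)² / (0.449 − 5.888e-02) = 8.89e-03.

K_a = 8.89e-03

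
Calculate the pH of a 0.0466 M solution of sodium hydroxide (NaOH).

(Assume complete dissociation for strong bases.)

[OH⁻] = 0.0466 M for strong base. pOH = -log[OH⁻] = 1.33, pH = 14 - pOH

pH = 12.67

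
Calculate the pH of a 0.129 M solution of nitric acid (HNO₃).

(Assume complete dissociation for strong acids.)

[H⁺] = 0.129 M for strong acid. pH = -log[H⁺] = -log(0.129)

pH = 0.89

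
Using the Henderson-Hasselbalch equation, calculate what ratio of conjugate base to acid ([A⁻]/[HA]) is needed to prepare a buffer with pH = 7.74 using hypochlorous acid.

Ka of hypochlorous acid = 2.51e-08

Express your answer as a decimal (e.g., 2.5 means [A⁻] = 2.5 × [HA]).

pKa = -log(2.51e-08) = 7.6003. pH = pKa + log([A⁻]/[HA]), so log([A⁻]/[HA]) = pH − pKa = 7.74 − 7.6003 = 0.1397. [A⁻]/[HA] = 10^(0.1397) = 1.38

[A⁻]/[HA] = 1.38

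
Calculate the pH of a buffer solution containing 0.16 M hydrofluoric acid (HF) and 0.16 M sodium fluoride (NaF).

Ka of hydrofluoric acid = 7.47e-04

pKa = -log(7.47e-04) = 3.13. pH = pKa + log([A⁻]/[HA]) = 3.13 + log(0.16/0.16)

pH = 3.13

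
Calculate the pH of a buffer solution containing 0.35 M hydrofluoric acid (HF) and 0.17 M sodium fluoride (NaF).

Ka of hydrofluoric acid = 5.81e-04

pKa = -log(5.81e-04) = 3.24. pH = pKa + log([A⁻]/[HA]) = 3.24 + log(0.17/0.35)

pH = 2.92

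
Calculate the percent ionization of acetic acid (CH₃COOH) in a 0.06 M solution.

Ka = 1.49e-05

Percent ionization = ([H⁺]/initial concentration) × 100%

Using Ka equilibrium: x² + Ka×x - Ka×C = 0. Solving: [H⁺] = 9.3810e-04. Percent = (9.3810e-04/0.06) × 100

Percent ionization = 1.56%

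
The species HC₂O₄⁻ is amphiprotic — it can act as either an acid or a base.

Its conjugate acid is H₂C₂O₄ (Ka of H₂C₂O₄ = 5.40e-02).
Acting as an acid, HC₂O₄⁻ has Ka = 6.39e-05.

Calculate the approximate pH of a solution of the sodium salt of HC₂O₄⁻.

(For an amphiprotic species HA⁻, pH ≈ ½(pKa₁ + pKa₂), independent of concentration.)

pKa₁ = -log(5.40e-02) = 1.27; pKa₂ = -log(6.39e-05) = 4.19. For an amphiprotic species, pH ≈ ½(pKa₁ + pKa₂) = ½(1.27 + 4.19) = 2.73.

pH = 2.73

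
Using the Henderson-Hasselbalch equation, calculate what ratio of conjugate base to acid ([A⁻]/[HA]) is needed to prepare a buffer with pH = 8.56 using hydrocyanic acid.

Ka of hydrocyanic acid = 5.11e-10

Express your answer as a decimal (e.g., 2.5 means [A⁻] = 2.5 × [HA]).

pKa = -log(5.11e-10) = 9.2916. pH = pKa + log([A⁻]/[HA]), so log([A⁻]/[HA]) = pH − pKa = 8.56 − 9.2916 = -0.7316. [A⁻]/[HA] = 10^(-0.7316) = 0.186

[A⁻]/[HA] = 0.186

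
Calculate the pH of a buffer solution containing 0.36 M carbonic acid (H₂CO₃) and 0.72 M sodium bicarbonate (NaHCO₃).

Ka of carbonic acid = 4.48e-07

pKa = -log(4.48e-07) = 6.35. pH = pKa + log([A⁻]/[HA]) = 6.35 + log(0.72/0.36)

pH = 6.65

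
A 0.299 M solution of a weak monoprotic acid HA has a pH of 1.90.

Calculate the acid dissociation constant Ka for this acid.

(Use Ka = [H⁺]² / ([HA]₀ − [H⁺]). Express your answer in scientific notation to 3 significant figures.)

[H⁺] = 10^(−pH) = 10^(−1.90) = 1.259e-02 M. For HA ⇌ H⁺ + A⁻, Ka = [H⁺][A⁻]/[HA] = [H⁺]² / ([HA]₀ − [H⁺]) = (1.259e-02)² / (0.299 − 1.259e-02) = 5.53e-04.

K_a = 5.53e-04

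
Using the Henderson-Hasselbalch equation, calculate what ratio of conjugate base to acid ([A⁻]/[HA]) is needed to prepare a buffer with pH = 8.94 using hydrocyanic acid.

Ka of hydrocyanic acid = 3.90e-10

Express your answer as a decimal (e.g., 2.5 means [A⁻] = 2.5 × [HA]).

pKa = -log(3.90e-10) = 9.4089. pH = pKa + log([A⁻]/[HA]), so log([A⁻]/[HA]) = pH − pKa = 8.94 − 9.4089 = -0.4689. [A⁻]/[HA] = 10^(-0.4689) = 0.340

[A⁻]/[HA] = 0.340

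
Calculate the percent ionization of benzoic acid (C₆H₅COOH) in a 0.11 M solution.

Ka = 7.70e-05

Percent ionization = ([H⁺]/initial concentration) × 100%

Using Ka equilibrium: x² + Ka×x - Ka×C = 0. Solving: [H⁺] = 2.8721e-03. Percent = (2.8721e-03/0.11) × 100

Percent ionization = 2.61%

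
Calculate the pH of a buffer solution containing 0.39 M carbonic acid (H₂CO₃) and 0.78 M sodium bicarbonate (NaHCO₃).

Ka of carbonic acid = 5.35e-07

pKa = -log(5.35e-07) = 6.27. pH = pKa + log([A⁻]/[HA]) = 6.27 + log(0.78/0.39)

pH = 6.57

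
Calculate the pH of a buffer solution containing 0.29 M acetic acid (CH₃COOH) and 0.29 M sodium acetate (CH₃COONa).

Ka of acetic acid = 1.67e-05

pKa = -log(1.67e-05) = 4.78. pH = pKa + log([A⁻]/[HA]) = 4.78 + log(0.29/0.29)

pH = 4.78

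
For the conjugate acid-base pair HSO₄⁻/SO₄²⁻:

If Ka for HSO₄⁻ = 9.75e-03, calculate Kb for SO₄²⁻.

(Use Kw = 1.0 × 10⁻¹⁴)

For a conjugate pair Ka × Kb = Kw, so Kb = Kw/Ka = 1.0 × 10⁻¹⁴ / 9.75e-03 = 1.03e-12.

K_b = 1.03e-12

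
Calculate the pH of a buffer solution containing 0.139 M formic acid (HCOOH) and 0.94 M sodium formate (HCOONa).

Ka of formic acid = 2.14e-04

pKa = -log(2.14e-04) = 3.67. pH = pKa + log([A⁻]/[HA]) = 3.67 + log(0.94/0.139)

pH = 4.50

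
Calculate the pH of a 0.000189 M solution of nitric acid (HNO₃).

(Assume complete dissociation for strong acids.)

[H⁺] = 0.000189 M for strong acid. pH = -log[H⁺] = -log(0.000189)

pH = 3.72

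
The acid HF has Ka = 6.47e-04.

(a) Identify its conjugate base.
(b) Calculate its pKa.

(a) The conjugate base is formed by removing one H⁺ from HF, giving F⁻. (b) pKa = -log(Ka) = -log(6.47e-04) = 3.19.

Conjugate base: F⁻; pK_a = 3.19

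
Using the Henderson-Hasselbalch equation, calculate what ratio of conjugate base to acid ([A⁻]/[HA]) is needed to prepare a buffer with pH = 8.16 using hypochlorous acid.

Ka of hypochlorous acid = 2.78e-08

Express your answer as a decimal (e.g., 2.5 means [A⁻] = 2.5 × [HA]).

pKa = -log(2.78e-08) = 7.5560. pH = pKa + log([A⁻]/[HA]), so log([A⁻]/[HA]) = pH − pKa = 8.16 − 7.5560 = 0.6040. [A⁻]/[HA] = 10^(0.6040) = 4.02

[A⁻]/[HA] = 4.02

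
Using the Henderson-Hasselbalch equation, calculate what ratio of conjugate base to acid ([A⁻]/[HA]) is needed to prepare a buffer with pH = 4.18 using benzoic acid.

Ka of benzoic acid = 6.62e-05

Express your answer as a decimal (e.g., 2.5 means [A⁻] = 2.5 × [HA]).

pKa = -log(6.62e-05) = 4.1791. pH = pKa + log([A⁻]/[HA]), so log([A⁻]/[HA]) = pH − pKa = 4.18 − 4.1791 = 0.0009. [A⁻]/[HA] = 10^(0.0009) = 1.00

[A⁻]/[HA] = 1.00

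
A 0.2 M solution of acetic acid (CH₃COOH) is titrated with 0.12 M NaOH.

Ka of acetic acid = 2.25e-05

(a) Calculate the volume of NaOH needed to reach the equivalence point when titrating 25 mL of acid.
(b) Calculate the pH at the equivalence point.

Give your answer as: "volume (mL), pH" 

moles acid = 0.2 × 25/1000 = 0.005 mol; V_base = moles/0.12 × 1000 = 41.7 mL. At equivalence only the conjugate base is present: [A⁻] = 0.005/0.067 = 7.5000e-02 M. Kb = Kw/Ka = 4.44e-10; [OH⁻] = √(Kb × [A⁻]) = 5.7735e-06; pOH = 5.24; pH = 14 - pOH = 8.76.

V = 41.7 mL, pH = 8.76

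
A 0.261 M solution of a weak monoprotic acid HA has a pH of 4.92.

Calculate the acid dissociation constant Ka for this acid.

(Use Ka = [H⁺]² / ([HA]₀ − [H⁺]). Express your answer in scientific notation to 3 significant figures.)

[H⁺] = 10^(−pH) = 10^(−4.92) = 1.202e-05 M. For HA ⇌ H⁺ + A⁻, Ka = [H⁺][A⁻]/[HA] = [H⁺]² / ([HA]₀ − [H⁺]) = (1.202e-05)² / (0.261 − 1.202e-05) = 5.54e-10.

K_a = 5.54e-10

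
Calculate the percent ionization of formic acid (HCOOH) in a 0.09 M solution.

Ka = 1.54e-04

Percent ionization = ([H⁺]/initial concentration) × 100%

Using Ka equilibrium: x² + Ka×x - Ka×C = 0. Solving: [H⁺] = 3.6467e-03. Percent = (3.6467e-03/0.09) × 100

Percent ionization = 4.05%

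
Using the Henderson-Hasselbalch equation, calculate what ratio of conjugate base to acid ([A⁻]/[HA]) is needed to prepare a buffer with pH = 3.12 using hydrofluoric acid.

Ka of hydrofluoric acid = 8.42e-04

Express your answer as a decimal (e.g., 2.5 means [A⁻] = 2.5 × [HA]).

pKa = -log(8.42e-04) = 3.0747. pH = pKa + log([A⁻]/[HA]), so log([A⁻]/[HA]) = pH − pKa = 3.12 − 3.0747 = 0.0453. [A⁻]/[HA] = 10^(0.0453) = 1.11

[A⁻]/[HA] = 1.11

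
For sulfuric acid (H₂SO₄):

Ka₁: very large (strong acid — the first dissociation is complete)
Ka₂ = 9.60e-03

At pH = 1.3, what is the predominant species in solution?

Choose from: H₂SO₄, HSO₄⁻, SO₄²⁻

The first dissociation is complete, so H₂SO₄ itself is never the predominant species in water; pKa₂ = -log(9.60e-03) = 2.02. For a polyprotic acid the predominant species crosses at each pKa: below pKa_n the protonated form dominates, above it the deprotonated form does. At pH = 1.3, the predominant species is HSO₄⁻.

HSO₄⁻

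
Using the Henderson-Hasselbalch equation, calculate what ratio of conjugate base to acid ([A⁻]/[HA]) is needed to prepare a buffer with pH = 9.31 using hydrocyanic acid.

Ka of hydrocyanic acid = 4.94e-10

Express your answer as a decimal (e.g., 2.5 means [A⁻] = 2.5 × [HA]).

pKa = -log(4.94e-10) = 9.3063. pH = pKa + log([A⁻]/[HA]), so log([A⁻]/[HA]) = pH − pKa = 9.31 − 9.3063 = 0.0037. [A⁻]/[HA] = 10^(0.0037) = 1.01

[A⁻]/[HA] = 1.01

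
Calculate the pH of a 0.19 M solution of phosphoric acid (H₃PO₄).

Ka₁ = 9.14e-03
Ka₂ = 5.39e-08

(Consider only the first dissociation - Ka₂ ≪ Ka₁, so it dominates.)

First dissociation dominates. From Ka₁ = [H⁺][HA⁻]/[H₂A], x² + Ka₁·x − Ka₁·C = 0 with C = 0.19 M and Ka₁ = 9.14e-03. Solving: [H⁺] = (−Ka₁ + √(Ka₁² + 4·Ka₁·C)) / 2 = 3.7352e-02 M. pH = -log(3.7352e-02) = 1.43.

pH = 1.43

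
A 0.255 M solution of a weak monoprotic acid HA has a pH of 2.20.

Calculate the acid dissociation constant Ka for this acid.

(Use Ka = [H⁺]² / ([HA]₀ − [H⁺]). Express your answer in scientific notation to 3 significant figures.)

[H⁺] = 10^(−pH) = 10^(−2.20) = 6.310e-03 M. For HA ⇌ H⁺ + A⁻, Ka = [H⁺][A⁻]/[HA] = [H⁺]² / ([HA]₀ − [H⁺]) = (6.310e-03)² / (0.255 − 6.310e-03) = 1.60e-04.

K_a = 1.60e-04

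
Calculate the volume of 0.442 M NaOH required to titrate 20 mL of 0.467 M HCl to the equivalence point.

At equivalence: moles acid = moles base. moles HCl = 0.467 × 20/1000 = 0.00934 mol. V_base = moles / 0.442 × 1000 = 21.1 mL.

V_{base} = 21.1 mL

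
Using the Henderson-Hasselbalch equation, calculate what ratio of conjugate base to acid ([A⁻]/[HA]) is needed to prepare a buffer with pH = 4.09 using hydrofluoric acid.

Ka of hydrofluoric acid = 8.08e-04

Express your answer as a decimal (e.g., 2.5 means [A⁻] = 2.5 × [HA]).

pKa = -log(8.08e-04) = 3.0926. pH = pKa + log([A⁻]/[HA]), so log([A⁻]/[HA]) = pH − pKa = 4.09 − 3.0926 = 0.9974. [A⁻]/[HA] = 10^(0.9974) = 9.94

[A⁻]/[HA] = 9.94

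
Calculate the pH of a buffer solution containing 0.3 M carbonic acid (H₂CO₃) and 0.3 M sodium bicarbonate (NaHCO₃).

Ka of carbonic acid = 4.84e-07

pKa = -log(4.84e-07) = 6.32. pH = pKa + log([A⁻]/[HA]) = 6.32 + log(0.3/0.3)

pH = 6.32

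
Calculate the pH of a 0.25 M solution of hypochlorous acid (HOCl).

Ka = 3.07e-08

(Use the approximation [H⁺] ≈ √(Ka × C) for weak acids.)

[H⁺] = √(Ka × C) = √(3.07e-08 × 0.25) = 8.7607e-05. pH = -log(8.7607e-05)

pH = 4.06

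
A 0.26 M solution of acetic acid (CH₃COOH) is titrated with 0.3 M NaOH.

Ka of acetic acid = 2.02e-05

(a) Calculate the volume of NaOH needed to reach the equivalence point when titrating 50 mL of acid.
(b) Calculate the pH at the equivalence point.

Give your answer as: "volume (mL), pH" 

moles acid = 0.26 × 50/1000 = 0.013 mol; V_base = moles/0.3 × 1000 = 43.3 mL. At equivalence only the conjugate base is present: [A⁻] = 0.013/0.093 = 1.3929e-01 M. Kb = Kw/Ka = 4.95e-10; [OH⁻] = √(Kb × [A⁻]) = 8.3038e-06; pOH = 5.08; pH = 14 - pOH = 8.92.

V = 43.3 mL, pH = 8.92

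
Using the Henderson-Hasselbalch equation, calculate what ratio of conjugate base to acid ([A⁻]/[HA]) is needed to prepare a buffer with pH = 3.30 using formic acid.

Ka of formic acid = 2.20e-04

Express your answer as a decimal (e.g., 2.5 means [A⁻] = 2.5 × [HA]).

pKa = -log(2.20e-04) = 3.6576. pH = pKa + log([A⁻]/[HA]), so log([A⁻]/[HA]) = pH − pKa = 3.30 − 3.6576 = -0.3576. [A⁻]/[HA] = 10^(-0.3576) = 0.439

[A⁻]/[HA] = 0.439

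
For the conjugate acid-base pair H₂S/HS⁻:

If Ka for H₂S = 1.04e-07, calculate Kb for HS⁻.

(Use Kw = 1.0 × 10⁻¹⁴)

For a conjugate pair Ka × Kb = Kw, so Kb = Kw/Ka = 1.0 × 10⁻¹⁴ / 1.04e-07 = 9.62e-08.

K_b = 9.62e-08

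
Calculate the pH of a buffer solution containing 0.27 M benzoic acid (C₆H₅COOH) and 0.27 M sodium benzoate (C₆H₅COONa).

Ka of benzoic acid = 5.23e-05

pKa = -log(5.23e-05) = 4.28. pH = pKa + log([A⁻]/[HA]) = 4.28 + log(0.27/0.27)

pH = 4.28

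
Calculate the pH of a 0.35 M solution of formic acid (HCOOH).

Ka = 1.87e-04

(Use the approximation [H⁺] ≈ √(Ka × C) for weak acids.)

[H⁺] = √(Ka × C) = √(1.87e-04 × 0.35) = 8.0901e-03. pH = -log(8.0901e-03)

pH = 2.09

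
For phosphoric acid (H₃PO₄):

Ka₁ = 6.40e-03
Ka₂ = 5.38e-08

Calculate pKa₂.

pKa₂ = -log(Ka₂) = -log(5.38e-08) = 7.27.

pK_{a2} = 7.27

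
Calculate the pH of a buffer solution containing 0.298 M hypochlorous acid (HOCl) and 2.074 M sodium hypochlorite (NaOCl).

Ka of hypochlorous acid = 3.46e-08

pKa = -log(3.46e-08) = 7.46. pH = pKa + log([A⁻]/[HA]) = 7.46 + log(2.074/0.298)

pH = 8.30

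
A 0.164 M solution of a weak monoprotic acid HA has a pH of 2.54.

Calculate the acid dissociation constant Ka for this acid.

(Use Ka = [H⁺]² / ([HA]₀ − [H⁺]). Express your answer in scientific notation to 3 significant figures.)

[H⁺] = 10^(−pH) = 10^(−2.54) = 2.884e-03 M. For HA ⇌ H⁺ + A⁻, Ka = [H⁺][A⁻]/[HA] = [H⁺]² / ([HA]₀ − [H⁺]) = (2.884e-03)² / (0.164 − 2.884e-03) = 5.16e-05.

K_a = 5.16e-05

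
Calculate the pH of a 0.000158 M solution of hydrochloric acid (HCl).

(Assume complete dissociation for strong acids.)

[H⁺] = 0.000158 M for strong acid. pH = -log[H⁺] = -log(0.000158)

pH = 3.80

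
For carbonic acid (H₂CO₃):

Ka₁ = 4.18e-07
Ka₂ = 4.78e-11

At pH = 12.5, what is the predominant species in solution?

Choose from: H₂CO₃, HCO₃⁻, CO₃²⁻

pKa₁ = 6.38, pKa₂ = 10.32. For a polyprotic acid the predominant species crosses at each pKa: below pKa_n the protonated form dominates, above it the deprotonated form does. At pH = 12.5, the predominant species is CO₃²⁻.

CO₃²⁻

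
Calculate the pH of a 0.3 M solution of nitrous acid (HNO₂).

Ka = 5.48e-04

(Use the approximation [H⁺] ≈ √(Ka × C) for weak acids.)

[H⁺] = √(Ka × C) = √(5.48e-04 × 0.3) = 1.2822e-02. pH = -log(1.2822e-02)

pH = 1.89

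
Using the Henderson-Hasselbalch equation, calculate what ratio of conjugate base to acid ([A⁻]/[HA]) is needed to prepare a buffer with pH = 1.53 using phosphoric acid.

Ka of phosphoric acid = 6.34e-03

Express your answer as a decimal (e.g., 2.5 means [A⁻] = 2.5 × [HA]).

pKa = -log(6.34e-03) = 2.1979. pH = pKa + log([A⁻]/[HA]), so log([A⁻]/[HA]) = pH − pKa = 1.53 − 2.1979 = -0.6679. [A⁻]/[HA] = 10^(-0.6679) = 0.215

[A⁻]/[HA] = 0.215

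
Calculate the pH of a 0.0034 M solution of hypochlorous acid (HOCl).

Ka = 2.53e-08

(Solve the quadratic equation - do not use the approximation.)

x² + Ka×x - Ka×C = 0. Using quadratic formula: [H⁺] = 9.2621e-06

pH = 5.03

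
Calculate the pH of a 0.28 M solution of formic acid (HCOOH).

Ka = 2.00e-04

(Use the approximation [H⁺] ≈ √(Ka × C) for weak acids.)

[H⁺] = √(Ka × C) = √(2.00e-04 × 0.28) = 7.4833e-03. pH = -log(7.4833e-03)

pH = 2.13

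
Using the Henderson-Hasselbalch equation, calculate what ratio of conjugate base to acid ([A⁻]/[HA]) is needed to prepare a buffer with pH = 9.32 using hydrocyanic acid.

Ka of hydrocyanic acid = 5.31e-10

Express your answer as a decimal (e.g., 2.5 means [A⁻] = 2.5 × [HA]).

pKa = -log(5.31e-10) = 9.2749. pH = pKa + log([A⁻]/[HA]), so log([A⁻]/[HA]) = pH − pKa = 9.32 − 9.2749 = 0.0451. [A⁻]/[HA] = 10^(0.0451) = 1.11

[A⁻]/[HA] = 1.11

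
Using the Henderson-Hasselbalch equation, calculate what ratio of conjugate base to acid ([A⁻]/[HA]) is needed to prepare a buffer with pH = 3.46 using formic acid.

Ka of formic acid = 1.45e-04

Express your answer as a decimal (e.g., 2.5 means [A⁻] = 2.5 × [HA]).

pKa = -log(1.45e-04) = 3.8386. pH = pKa + log([A⁻]/[HA]), so log([A⁻]/[HA]) = pH − pKa = 3.46 − 3.8386 = -0.3786. [A⁻]/[HA] = 10^(-0.3786) = 0.418

[A⁻]/[HA] = 0.418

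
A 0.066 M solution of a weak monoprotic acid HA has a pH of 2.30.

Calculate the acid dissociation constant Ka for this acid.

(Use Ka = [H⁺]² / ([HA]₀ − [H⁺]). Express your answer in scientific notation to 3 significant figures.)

[H⁺] = 10^(−pH) = 10^(−2.30) = 5.012e-03 M. For HA ⇌ H⁺ + A⁻, Ka = [H⁺][A⁻]/[HA] = [H⁺]² / ([HA]₀ − [H⁺]) = (5.012e-03)² / (0.066 − 5.012e-03) = 4.12e-04.

K_a = 4.12e-04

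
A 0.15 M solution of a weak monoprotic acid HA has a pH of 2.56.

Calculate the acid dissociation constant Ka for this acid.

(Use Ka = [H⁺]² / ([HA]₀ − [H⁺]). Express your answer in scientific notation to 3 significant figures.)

[H⁺] = 10^(−pH) = 10^(−2.56) = 2.754e-03 M. For HA ⇌ H⁺ + A⁻, Ka = [H⁺][A⁻]/[HA] = [H⁺]² / ([HA]₀ − [H⁺]) = (2.754e-03)² / (0.15 − 2.754e-03) = 5.15e-05.

K_a = 5.15e-05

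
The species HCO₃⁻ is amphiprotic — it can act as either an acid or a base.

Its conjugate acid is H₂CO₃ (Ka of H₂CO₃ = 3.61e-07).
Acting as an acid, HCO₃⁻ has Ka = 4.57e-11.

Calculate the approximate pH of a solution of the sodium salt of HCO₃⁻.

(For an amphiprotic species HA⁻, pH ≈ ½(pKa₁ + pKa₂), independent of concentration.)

pKa₁ = -log(3.61e-07) = 6.44; pKa₂ = -log(4.57e-11) = 10.34. For an amphiprotic species, pH ≈ ½(pKa₁ + pKa₂) = ½(6.44 + 10.34) = 8.39.

pH = 8.39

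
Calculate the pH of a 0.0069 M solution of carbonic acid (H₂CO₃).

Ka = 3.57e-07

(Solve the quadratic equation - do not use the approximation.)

x² + Ka×x - Ka×C = 0. Using quadratic formula: [H⁺] = 4.9453e-05

pH = 4.31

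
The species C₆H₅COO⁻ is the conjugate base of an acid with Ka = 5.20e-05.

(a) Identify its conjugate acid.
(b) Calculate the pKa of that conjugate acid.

(a) The conjugate acid is formed by adding one H⁺ to C₆H₅COO⁻, giving C₆H₅COOH. (b) pKa = -log(Ka) = -log(5.20e-05) = 4.28.

Conjugate acid: C₆H₅COOH; pK_a = 4.28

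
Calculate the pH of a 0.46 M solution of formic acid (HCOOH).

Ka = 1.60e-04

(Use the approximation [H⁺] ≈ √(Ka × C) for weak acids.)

[H⁺] = √(Ka × C) = √(1.60e-04 × 0.46) = 8.5790e-03. pH = -log(8.5790e-03)

pH = 2.07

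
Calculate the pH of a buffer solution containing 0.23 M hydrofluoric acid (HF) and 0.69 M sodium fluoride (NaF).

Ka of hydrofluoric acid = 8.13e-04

pKa = -log(8.13e-04) = 3.09. pH = pKa + log([A⁻]/[HA]) = 3.09 + log(0.69/0.23)

pH = 3.57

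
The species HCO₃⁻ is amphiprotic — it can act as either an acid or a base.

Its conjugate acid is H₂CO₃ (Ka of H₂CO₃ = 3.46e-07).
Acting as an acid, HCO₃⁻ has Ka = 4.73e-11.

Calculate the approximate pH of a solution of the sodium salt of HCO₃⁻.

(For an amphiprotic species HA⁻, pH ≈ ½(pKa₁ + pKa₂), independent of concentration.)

pKa₁ = -log(3.46e-07) = 6.46; pKa₂ = -log(4.73e-11) = 10.33. For an amphiprotic species, pH ≈ ½(pKa₁ + pKa₂) = ½(6.46 + 10.33) = 8.39.

pH = 8.39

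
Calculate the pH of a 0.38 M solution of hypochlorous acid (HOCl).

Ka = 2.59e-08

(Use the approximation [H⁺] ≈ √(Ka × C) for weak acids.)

[H⁺] = √(Ka × C) = √(2.59e-08 × 0.38) = 9.9207e-05. pH = -log(9.9207e-05)

pH = 4.00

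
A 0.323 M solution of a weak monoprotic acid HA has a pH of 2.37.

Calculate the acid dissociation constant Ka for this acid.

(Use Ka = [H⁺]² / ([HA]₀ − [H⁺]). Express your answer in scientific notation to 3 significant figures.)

[H⁺] = 10^(−pH) = 10^(−2.37) = 4.266e-03 M. For HA ⇌ H⁺ + A⁻, Ka = [H⁺][A⁻]/[HA] = [H⁺]² / ([HA]₀ − [H⁺]) = (4.266e-03)² / (0.323 − 4.266e-03) = 5.71e-05.

K_a = 5.71e-05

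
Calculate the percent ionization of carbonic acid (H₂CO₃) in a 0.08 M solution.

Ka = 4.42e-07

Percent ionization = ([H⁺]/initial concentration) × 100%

Using Ka equilibrium: x² + Ka×x - Ka×C = 0. Solving: [H⁺] = 1.8782e-04. Percent = (1.8782e-04/0.08) × 100

Percent ionization = 0.235%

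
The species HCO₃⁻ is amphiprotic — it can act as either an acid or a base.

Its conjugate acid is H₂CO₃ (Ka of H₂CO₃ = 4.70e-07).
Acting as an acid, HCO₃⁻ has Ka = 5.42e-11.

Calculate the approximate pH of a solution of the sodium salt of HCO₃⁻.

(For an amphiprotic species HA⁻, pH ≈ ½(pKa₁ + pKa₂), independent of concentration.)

pKa₁ = -log(4.70e-07) = 6.33; pKa₂ = -log(5.42e-11) = 10.27. For an amphiprotic species, pH ≈ ½(pKa₁ + pKa₂) = ½(6.33 + 10.27) = 8.30.

pH = 8.30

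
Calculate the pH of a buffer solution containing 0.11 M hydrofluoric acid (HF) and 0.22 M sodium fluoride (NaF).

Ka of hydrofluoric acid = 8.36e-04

pKa = -log(8.36e-04) = 3.08. pH = pKa + log([A⁻]/[HA]) = 3.08 + log(0.22/0.11)

pH = 3.38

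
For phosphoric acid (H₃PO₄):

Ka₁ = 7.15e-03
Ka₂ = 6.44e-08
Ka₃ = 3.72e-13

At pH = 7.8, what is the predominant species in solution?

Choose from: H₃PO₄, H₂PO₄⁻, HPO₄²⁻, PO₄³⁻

pKa₁ = 2.15, pKa₂ = 7.19, pKa₃ = 12.43. For a polyprotic acid the predominant species crosses at each pKa: below pKa_n the protonated form dominates, above it the deprotonated form does. At pH = 7.8, the predominant species is HPO₄²⁻.

HPO₄²⁻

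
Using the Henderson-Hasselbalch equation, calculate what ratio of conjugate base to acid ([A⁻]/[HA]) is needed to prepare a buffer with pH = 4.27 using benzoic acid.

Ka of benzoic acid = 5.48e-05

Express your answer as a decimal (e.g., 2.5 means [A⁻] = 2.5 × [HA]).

pKa = -log(5.48e-05) = 4.2612. pH = pKa + log([A⁻]/[HA]), so log([A⁻]/[HA]) = pH − pKa = 4.27 − 4.2612 = 0.0088. [A⁻]/[HA] = 10^(0.0088) = 1.02

[A⁻]/[HA] = 1.02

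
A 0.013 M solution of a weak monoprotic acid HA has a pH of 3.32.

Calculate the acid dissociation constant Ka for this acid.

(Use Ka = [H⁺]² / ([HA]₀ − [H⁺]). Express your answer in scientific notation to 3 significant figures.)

[H⁺] = 10^(−pH) = 10^(−3.32) = 4.786e-04 M. For HA ⇌ H⁺ + A⁻, Ka = [H⁺][A⁻]/[HA] = [H⁺]² / ([HA]₀ − [H⁺]) = (4.786e-04)² / (0.013 − 4.786e-04) = 1.83e-05.

K_a = 1.83e-05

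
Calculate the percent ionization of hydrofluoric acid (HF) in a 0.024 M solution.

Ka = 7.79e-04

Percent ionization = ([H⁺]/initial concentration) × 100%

Using Ka equilibrium: x² + Ka×x - Ka×C = 0. Solving: [H⁺] = 3.9519e-03. Percent = (3.9519e-03/0.024) × 100

Percent ionization = 16.5%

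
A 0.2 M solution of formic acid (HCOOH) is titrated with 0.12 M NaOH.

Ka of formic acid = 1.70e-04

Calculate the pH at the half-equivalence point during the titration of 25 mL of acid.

At half-equivalence [HA] = [A⁻], so Henderson-Hasselbalch gives pH = pKa = -log(1.70e-04) = 3.77.

pH = pKa = 3.77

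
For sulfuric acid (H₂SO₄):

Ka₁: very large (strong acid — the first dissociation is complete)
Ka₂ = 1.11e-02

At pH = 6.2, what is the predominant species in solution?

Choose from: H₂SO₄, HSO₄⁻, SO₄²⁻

The first dissociation is complete, so H₂SO₄ itself is never the predominant species in water; pKa₂ = -log(1.11e-02) = 1.95. For a polyprotic acid the predominant species crosses at each pKa: below pKa_n the protonated form dominates, above it the deprotonated form does. At pH = 6.2, the predominant species is SO₄²⁻.

SO₄²⁻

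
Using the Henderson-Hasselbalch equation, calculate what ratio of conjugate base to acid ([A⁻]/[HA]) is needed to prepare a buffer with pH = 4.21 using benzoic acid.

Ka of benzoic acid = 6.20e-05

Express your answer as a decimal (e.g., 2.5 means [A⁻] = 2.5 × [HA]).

pKa = -log(6.20e-05) = 4.2076. pH = pKa + log([A⁻]/[HA]), so log([A⁻]/[HA]) = pH − pKa = 4.21 − 4.2076 = 0.0024. [A⁻]/[HA] = 10^(0.0024) = 1.01

[A⁻]/[HA] = 1.01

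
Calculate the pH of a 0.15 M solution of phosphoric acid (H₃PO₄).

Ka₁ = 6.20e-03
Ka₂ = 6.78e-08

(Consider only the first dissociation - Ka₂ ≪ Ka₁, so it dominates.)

First dissociation dominates. From Ka₁ = [H⁺][HA⁻]/[H₂A], x² + Ka₁·x − Ka₁·C = 0 with C = 0.15 M and Ka₁ = 6.20e-03. Solving: [H⁺] = (−Ka₁ + √(Ka₁² + 4·Ka₁·C)) / 2 = 2.7553e-02 M. pH = -log(2.7553e-02) = 1.56.

pH = 1.56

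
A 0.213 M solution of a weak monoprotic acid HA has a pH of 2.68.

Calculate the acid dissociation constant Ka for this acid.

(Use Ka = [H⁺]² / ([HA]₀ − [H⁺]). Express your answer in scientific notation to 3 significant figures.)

[H⁺] = 10^(−pH) = 10^(−2.68) = 2.089e-03 M. For HA ⇌ H⁺ + A⁻, Ka = [H⁺][A⁻]/[HA] = [H⁺]² / ([HA]₀ − [H⁺]) = (2.089e-03)² / (0.213 − 2.089e-03) = 2.07e-05.

K_a = 2.07e-05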